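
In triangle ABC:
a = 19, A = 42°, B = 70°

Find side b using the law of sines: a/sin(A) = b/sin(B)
a/sin(A) = b/sin(B)  ⇒  b = a·sin(B)/sin(A) = 19·sin(70°)/sin(42°)
sin(70°) ≈ 0.939693, sin(42°) ≈ 0.669131
b ≈ 19·0.939693/0.669131 ≈ 17.8542/0.669131 ≈ 26.6826

b = 26.68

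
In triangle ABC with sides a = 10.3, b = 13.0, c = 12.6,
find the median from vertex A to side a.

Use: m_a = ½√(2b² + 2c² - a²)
m_a = ½√(2·13.0² + 2·12.6² − 10.3²) = ½√(2·169 + 2·158.76 − 106.09) = ½√(338 + 317.52 − 106.09) = ½√549.43
√549.43 ≈ 23.4399, so m_a ≈ 11.72

m_a = 11.72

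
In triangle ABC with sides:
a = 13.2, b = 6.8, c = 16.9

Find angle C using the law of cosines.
c² = a² + b² − 2ab·cos(C)  ⇒  cos(C) = (a² + b² − c²)/(2ab)
cos(C) = (13.2² + 6.8² − 16.9²)/(2·13.2·6.8) = (174.24 + 46.24 − 285.61)/179.52 = -65.13/179.52 ≈ -0.362801
C = arccos(-0.362801) ≈ 111.272°

C = 111.3°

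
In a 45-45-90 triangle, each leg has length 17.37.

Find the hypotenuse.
In a 45-45-90 triangle the sides are in ratio 1 : 1 : √2, so hypotenuse = leg·√2.
Hypotenuse = 17.37·√2 ≈ 17.37·1.41421 ≈ 24.5649

Hypotenuse = 17.37√2 = 24.56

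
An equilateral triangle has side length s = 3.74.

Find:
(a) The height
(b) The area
(a) The height splits the triangle into two 30-60-90 halves: h = s·√3/2 = 3.74·1.73205/2 ≈ 6.47787/2 ≈ 3.23894
(b) Area = (√3/4)·s² = (√3/4)·3.74² = (√3/4)·13.9876 ≈ 0.433013·13.9876 ≈ 6.05681

Height = 3.239, Area = 6.057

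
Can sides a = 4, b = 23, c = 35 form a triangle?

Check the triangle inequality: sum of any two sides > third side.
a + b vs c: 4 + 23 = 27 ≤ 35  ✗
a + c vs b: 4 + 35 = 39 > 23  ✓
b + c vs a: 23 + 35 = 58 > 4  ✓

No: 4 + 23 = 27 is not > 35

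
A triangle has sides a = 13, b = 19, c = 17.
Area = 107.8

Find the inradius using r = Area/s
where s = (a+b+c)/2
s = (13 + 19 + 17)/2 = 49/2 = 24.5
r = Area/s = 107.8/24.5 ≈ 4.4

r = 4.4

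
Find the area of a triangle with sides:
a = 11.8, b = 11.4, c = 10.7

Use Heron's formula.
s = (11.8 + 11.4 + 10.7)/2 = 33.9/2 = 16.95
s − a = 5.15, s − b = 5.55, s − c = 6.25
s(s−a)(s−b)(s−c) = 16.95·5.15·5.55·6.25 ≈ 3027.96
Area = √3027.96 ≈ 55.0269

Area = 55.03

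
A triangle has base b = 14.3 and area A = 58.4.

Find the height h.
A = ½·b·h  ⇒  h = 2A/b = 2·58.4/14.3 = 116.8/14.3 ≈ 8.16783

h = 8.168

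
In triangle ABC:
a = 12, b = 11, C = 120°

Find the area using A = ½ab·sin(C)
A = ½·a·b·sin(C) = ½·12·11·sin(120°)
sin(120°) ≈ 0.866025
A ≈ ½·132·0.866025 = 66·0.866025 ≈ 57.1577

Area = 57.16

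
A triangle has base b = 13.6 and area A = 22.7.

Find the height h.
A = ½·b·h  ⇒  h = 2A/b = 2·22.7/13.6 = 45.4/13.6 ≈ 3.33824

h = 3.338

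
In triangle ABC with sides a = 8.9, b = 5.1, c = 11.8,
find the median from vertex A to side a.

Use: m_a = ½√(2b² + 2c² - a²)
m_a = ½√(2·5.1² + 2·11.8² − 8.9²) = ½√(2·26.01 + 2·139.24 − 79.21) = ½√(52.02 + 278.48 − 79.21) = ½√251.29
√251.29 ≈ 15.8521, so m_a ≈ 7.92606

m_a = 7.926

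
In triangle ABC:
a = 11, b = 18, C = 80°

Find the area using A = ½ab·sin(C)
A = ½·a·b·sin(C) = ½·11·18·sin(80°)
sin(80°) ≈ 0.984808
A ≈ ½·198·0.984808 = 99·0.984808 ≈ 97.496

Area = 97.5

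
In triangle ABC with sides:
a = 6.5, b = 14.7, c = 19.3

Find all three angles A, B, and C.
Law of cosines for each angle (a² = 42.25, b² = 216.09, c² = 372.49):
cos(A) = (b² + c² − a²)/(2bc) = (216.09 + 372.49 − 42.25)/(2·14.7·19.3) = 546.33/567.42 ≈ 0.962832  ⇒  A ≈ 15.6703°
cos(B) = (a² + c² − b²)/(2ac) = (42.25 + 372.49 − 216.09)/(2·6.5·19.3) = 198.65/250.9 ≈ 0.79175  ⇒  B ≈ 37.6507°
cos(C) = (a² + b² − c²)/(2ab) = (42.25 + 216.09 − 372.49)/(2·6.5·14.7) = -114.15/191.1 ≈ -0.597331  ⇒  C ≈ 126.679°
Check: A + B + C ≈ 180°

A = 15.67°, B = 37.65°, C = 126.7°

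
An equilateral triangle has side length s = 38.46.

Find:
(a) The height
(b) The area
(a) The height splits the triangle into two 30-60-90 halves: h = s·√3/2 = 38.46·1.73205/2 ≈ 66.6147/2 ≈ 33.3073
(b) Area = (√3/4)·s² = (√3/4)·38.46² = (√3/4)·1479.1716 ≈ 0.433013·1479.1716 ≈ 640.5

Height = 33.31, Area = 640.5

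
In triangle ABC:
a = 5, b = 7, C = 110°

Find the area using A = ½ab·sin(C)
A = ½·a·b·sin(C) = ½·5·7·sin(110°)
sin(110°) ≈ 0.939693
A ≈ ½·35·0.939693 = 17.5·0.939693 ≈ 16.4446

Area = 16.44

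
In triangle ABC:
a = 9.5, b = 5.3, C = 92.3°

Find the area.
Two sides and the included angle (SAS): A = ½·a·b·sin(C) = ½·9.5·5.3·sin(92.3°)
sin(92.3°) ≈ 0.999194
A ≈ ½·50.35·0.999194 = 25.175·0.999194 ≈ 25.1547

Area = 25.15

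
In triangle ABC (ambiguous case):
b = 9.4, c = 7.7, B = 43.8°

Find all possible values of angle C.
b/sin(B) = c/sin(C)  ⇒  sin(C) = c·sin(B)/b = 7.7·sin(43.8°)/9.4
sin(43.8°) ≈ 0.692143
sin(C) ≈ 7.7·0.692143/9.4 ≈ 5.3295/9.4 ≈ 0.566968
Candidate 1: C₁ = arcsin(0.566968) ≈ 34.5391°  →  A = 180° − 43.8° − 34.5391° ≈ 101.661° > 0, valid
Candidate 2: C₂ = 180° − C₁ ≈ 145.461°  →  A = 180° − 43.8° − 145.461° ≈ -9.2609° ≤ 0, not a valid triangle

C = 34.54° (one solution)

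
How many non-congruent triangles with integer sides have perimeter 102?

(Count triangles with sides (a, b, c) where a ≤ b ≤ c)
Let a ≤ b ≤ c with a + b + c = 102. The only binding inequality is a + b > c, i.e. 102 − c > c, so c < 102/2; and c ≥ 102/3 since c is the largest side.
So 34 ≤ c ≤ 50. For each c, b runs from ⌈(102 − c)/2⌉ up to c (then a = 102 − b − c satisfies 1 ≤ a ≤ b automatically), giving c − ⌈(102 − c)/2⌉ + 1 choices.
Summing over c: 1 + 2 + 4 + 5 + … + 23 + 25  (17 terms, c = 34, …, 50) = 217
Check (closed form: nearest integer to p²/48 for even p, (p+3)²/48 for odd p): 102²/48 = 10404/48 ≈ 216.75 → 217

217 triangles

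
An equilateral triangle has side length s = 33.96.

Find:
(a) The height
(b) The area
(a) The height splits the triangle into two 30-60-90 halves: h = s·√3/2 = 33.96·1.73205/2 ≈ 58.8204/2 ≈ 29.4102
(b) Area = (√3/4)·s² = (√3/4)·33.96² = (√3/4)·1153.2816 ≈ 0.433013·1153.2816 ≈ 499.386

Height = 29.41, Area = 499.4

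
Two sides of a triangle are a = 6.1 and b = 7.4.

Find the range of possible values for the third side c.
Triangle inequality: |a − b| < c < a + b
|a − b| = |6.1 − 7.4| = 1.3
a + b = 6.1 + 7.4 = 13.5

1.3 < c < 13.5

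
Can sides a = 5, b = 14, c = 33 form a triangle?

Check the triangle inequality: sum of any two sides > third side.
a + b vs c: 5 + 14 = 19 ≤ 33  ✗
a + c vs b: 5 + 33 = 38 > 14  ✓
b + c vs a: 14 + 33 = 47 > 5  ✓

No: 5 + 14 = 19 is not > 33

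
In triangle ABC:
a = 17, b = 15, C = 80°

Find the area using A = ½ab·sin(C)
A = ½·a·b·sin(C) = ½·17·15·sin(80°)
sin(80°) ≈ 0.984808
A ≈ ½·255·0.984808 = 127.5·0.984808 ≈ 125.563

Area = 125.6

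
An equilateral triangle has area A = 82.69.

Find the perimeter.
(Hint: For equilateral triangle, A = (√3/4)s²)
A = (√3/4)s²  ⇒  s² = 4A/√3 = 4·82.69/√3 = 330.76/1.73205 ≈ 190.964
s ≈ √190.964 ≈ 13.819
Perimeter = 3s ≈ 3·13.819 ≈ 41.457

Perimeter = 41.46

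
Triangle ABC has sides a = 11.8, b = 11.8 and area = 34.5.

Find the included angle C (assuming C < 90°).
Area = ½·a·b·sin(C)  ⇒  sin(C) = 2·Area/(a·b) = 2·34.5/(11.8·11.8) = 69/139.24 ≈ 0.495547
C = arcsin(0.495547) ≈ 29.7058° (taking the acute solution since C < 90°)

C = 29.71°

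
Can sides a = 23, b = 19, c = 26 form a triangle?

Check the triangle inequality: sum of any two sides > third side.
a + b vs c: 23 + 19 = 42 > 26  ✓
a + c vs b: 23 + 26 = 49 > 19  ✓
b + c vs a: 19 + 26 = 45 > 23  ✓

Yes, triangle inequality satisfied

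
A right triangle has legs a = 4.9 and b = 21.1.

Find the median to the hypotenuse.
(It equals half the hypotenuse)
Hypotenuse c = √(a² + b²) = √(24.01 + 445.21) = √469.22 ≈ 21.6615
Median to hypotenuse = c/2 ≈ 21.6615/2 ≈ 10.8307

Median = 10.83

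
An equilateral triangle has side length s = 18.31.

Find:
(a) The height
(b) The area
(a) The height splits the triangle into two 30-60-90 halves: h = s·√3/2 = 18.31·1.73205/2 ≈ 31.7139/2 ≈ 15.8569
(b) Area = (√3/4)·s² = (√3/4)·18.31² = (√3/4)·335.2561 ≈ 0.433013·335.2561 ≈ 145.17

Height = 15.86, Area = 145.2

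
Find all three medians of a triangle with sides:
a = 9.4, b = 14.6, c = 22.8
Median formula: m_a = ½√(2b² + 2c² − a²) (and cyclically). a² = 88.36, b² = 213.16, c² = 519.84.
m_a = ½√(2·213.16 + 2·519.84 − 88.36) = ½√1377.64 ≈ ½·37.1166 ≈ 18.5583
m_b = ½√(2·88.36 + 2·519.84 − 213.16) = ½√1003.24 ≈ ½·31.674 ≈ 15.837
m_c = ½√(2·88.36 + 2·213.16 − 519.84) = ½√83.2 ≈ ½·9.1214 ≈ 4.5607

m_a = 18.56, m_b = 15.84, m_c = 4.561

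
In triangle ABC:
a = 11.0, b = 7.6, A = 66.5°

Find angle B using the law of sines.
a/sin(A) = b/sin(B)  ⇒  sin(B) = b·sin(A)/a = 7.6·sin(66.5°)/11.0
sin(66.5°) ≈ 0.91706
sin(B) ≈ 7.6·0.91706/11.0 ≈ 6.96966/11.0 ≈ 0.633605
B = arcsin(0.633605) ≈ 39.3166°
(Since b ≤ a we need B ≤ A, so the obtuse alternative 180° − 39.3166° ≈ 140.683° is rejected.)

B = 39.32°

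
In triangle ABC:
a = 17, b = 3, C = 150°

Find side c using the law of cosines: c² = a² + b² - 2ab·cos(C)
c² = 17² + 3² − 2·17·3·cos(150°)
cos(150°) ≈ -0.866025
c² ≈ 289 + 9 − 102·(-0.866025) ≈ 298 + 88.3346 ≈ 386.335
c ≈ √386.335 ≈ 19.6554

c = 19.66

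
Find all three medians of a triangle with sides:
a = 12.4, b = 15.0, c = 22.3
Median formula: m_a = ½√(2b² + 2c² − a²) (and cyclically). a² = 153.76, b² = 225, c² = 497.29.
m_a = ½√(2·225 + 2·497.29 − 153.76) = ½√1290.82 ≈ ½·35.928 ≈ 17.964
m_b = ½√(2·153.76 + 2·497.29 − 225) = ½√1077.1 ≈ ½·32.8192 ≈ 16.4096
m_c = ½√(2·153.76 + 2·225 − 497.29) = ½√260.23 ≈ ½·16.1316 ≈ 8.06582

m_a = 17.96, m_b = 16.41, m_c = 8.066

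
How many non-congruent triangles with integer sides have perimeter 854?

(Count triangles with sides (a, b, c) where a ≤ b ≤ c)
Let a ≤ b ≤ c with a + b + c = 854. The only binding inequality is a + b > c, i.e. 854 − c > c, so c < 854/2; and c ≥ 854/3 since c is the largest side.
So 285 ≤ c ≤ 426. For each c, b runs from ⌈(854 − c)/2⌉ up to c (then a = 854 − b − c satisfies 1 ≤ a ≤ b automatically), giving c − ⌈(854 − c)/2⌉ + 1 choices.
Summing over c: 1 + 3 + 4 + 6 + … + 211 + 213  (142 terms, c = 285, …, 426) = 15194
Check (closed form: nearest integer to p²/48 for even p, (p+3)²/48 for odd p): 854²/48 = 729316/48 ≈ 15194.08 → 15194

15194 triangles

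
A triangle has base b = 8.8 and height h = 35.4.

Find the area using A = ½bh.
A = ½·b·h = ½·8.8·35.4 = ½·311.52 = 155.76

Area = 155.76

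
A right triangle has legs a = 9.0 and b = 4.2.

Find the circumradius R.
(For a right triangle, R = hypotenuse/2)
Hypotenuse c = √(a² + b²) = √(81 + 17.64) = √98.64 ≈ 9.93177
R = c/2 ≈ 9.93177/2 ≈ 4.96588

R = 4.966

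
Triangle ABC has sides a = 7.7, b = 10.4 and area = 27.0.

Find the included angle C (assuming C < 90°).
Area = ½·a·b·sin(C)  ⇒  sin(C) = 2·Area/(a·b) = 2·27.0/(7.7·10.4) = 54/80.08 ≈ 0.674326
C = arcsin(0.674326) ≈ 42.4018° (taking the acute solution since C < 90°)

C = 42.4°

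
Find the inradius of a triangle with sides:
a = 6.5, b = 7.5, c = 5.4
r = Area/s where s is the semi-perimeter.
s = (6.5 + 7.5 + 5.4)/2 = 19.4/2 = 9.7
Area = √(s(s−a)(s−b)(s−c)) = √(9.7·3.2·2.2·4.3) ≈ √293.638 ≈ 17.1359
r ≈ 17.1359/9.7 ≈ 1.76659

r = 1.767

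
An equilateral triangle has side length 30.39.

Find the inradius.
r = Area/s with s the semi-perimeter.
Area = (√3/4)·30.39² = (√3/4)·923.5521 ≈ 0.433013·923.5521 ≈ 399.91
s = 3·30.39/2 = 45.585
r ≈ 399.91/45.585 ≈ 8.77284
(Equivalently r = side/(2√3) = 30.39/3.4641 ≈ 8.77284.)

r = 8.773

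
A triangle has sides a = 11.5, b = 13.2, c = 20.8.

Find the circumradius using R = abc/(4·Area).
First find the area with Heron's formula.
s = (11.5 + 13.2 + 20.8)/2 = 22.75
Area = √(s(s−a)(s−b)(s−c)) = √(22.75·11.25·9.55·1.95) ≈ √4766.2 ≈ 69.0376
abc = 11.5·13.2·20.8 = 3157.44
R = abc/(4·Area) ≈ 3157.44/(4·69.0376) = 3157.44/276.151 ≈ 11.4338

R = 11.43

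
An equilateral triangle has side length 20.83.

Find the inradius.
r = Area/s with s the semi-perimeter.
Area = (√3/4)·20.83² = (√3/4)·433.8889 ≈ 0.433013·433.8889 ≈ 187.879
s = 3·20.83/2 = 31.245
r ≈ 187.879/31.245 ≈ 6.0131
(Equivalently r = side/(2√3) = 20.83/3.4641 ≈ 6.0131.)

r = 6.013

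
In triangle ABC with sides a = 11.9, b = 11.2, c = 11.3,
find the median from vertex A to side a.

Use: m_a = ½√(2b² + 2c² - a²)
m_a = ½√(2·11.2² + 2·11.3² − 11.9²) = ½√(2·125.44 + 2·127.69 − 141.61) = ½√(250.88 + 255.38 − 141.61) = ½√364.65
√364.65 ≈ 19.0958, so m_a ≈ 9.54791

m_a = 9.548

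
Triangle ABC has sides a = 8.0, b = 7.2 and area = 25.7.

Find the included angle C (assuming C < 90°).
Area = ½·a·b·sin(C)  ⇒  sin(C) = 2·Area/(a·b) = 2·25.7/(8.0·7.2) = 51.4/57.6 ≈ 0.892361
C = arcsin(0.892361) ≈ 63.1715° (taking the acute solution since C < 90°)

C = 63.17°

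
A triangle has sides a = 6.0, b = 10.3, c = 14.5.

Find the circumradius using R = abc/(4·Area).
First find the area with Heron's formula.
s = (6.0 + 10.3 + 14.5)/2 = 15.4
Area = √(s(s−a)(s−b)(s−c)) = √(15.4·9.4·5.1·0.9) ≈ √664.448 ≈ 25.7769
abc = 6.0·10.3·14.5 = 896.1
R = abc/(4·Area) ≈ 896.1/(4·25.7769) = 896.1/103.108 ≈ 8.69092

R = 8.691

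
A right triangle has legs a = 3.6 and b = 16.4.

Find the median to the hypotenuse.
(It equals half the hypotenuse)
Hypotenuse c = √(a² + b²) = √(12.96 + 268.96) = √281.92 ≈ 16.7905
Median to hypotenuse = c/2 ≈ 16.7905/2 ≈ 8.39524

Median = 8.395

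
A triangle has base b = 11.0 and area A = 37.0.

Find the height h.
A = ½·b·h  ⇒  h = 2A/b = 2·37.0/11.0 = 74/11.0 ≈ 6.72727

h = 6.727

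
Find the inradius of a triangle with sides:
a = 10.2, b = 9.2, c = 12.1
r = Area/s where s is the semi-perimeter.
s = (10.2 + 9.2 + 12.1)/2 = 31.5/2 = 15.75
Area = √(s(s−a)(s−b)(s−c)) = √(15.75·5.55·6.55·3.65) ≈ √2089.81 ≈ 45.7145
r ≈ 45.7145/15.75 ≈ 2.90251

r = 2.903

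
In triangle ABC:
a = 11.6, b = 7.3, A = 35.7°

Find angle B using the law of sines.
a/sin(A) = b/sin(B)  ⇒  sin(B) = b·sin(A)/a = 7.3·sin(35.7°)/11.6
sin(35.7°) ≈ 0.583541
sin(B) ≈ 7.3·0.583541/11.6 ≈ 4.25985/11.6 ≈ 0.367229
B = arcsin(0.367229) ≈ 21.5448°
(Since b ≤ a we need B ≤ A, so the obtuse alternative 180° − 21.5448° ≈ 158.455° is rejected.)

B = 21.54°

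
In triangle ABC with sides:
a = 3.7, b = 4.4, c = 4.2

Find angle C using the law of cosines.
c² = a² + b² − 2ab·cos(C)  ⇒  cos(C) = (a² + b² − c²)/(2ab)
cos(C) = (3.7² + 4.4² − 4.2²)/(2·3.7·4.4) = (13.69 + 19.36 − 17.64)/32.56 = 15.41/32.56 ≈ 0.47328
C = arccos(0.47328) ≈ 61.7526°

C = 61.75°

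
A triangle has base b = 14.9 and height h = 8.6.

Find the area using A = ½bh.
A = ½·b·h = ½·14.9·8.6 = ½·128.14 = 64.07

Area = 64.07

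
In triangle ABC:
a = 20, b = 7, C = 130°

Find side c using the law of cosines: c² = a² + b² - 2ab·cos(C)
c² = 20² + 7² − 2·20·7·cos(130°)
cos(130°) ≈ -0.642788
c² ≈ 400 + 49 − 280·(-0.642788) ≈ 449 + 179.981 ≈ 628.981
c ≈ √628.981 ≈ 25.0795

c = 25.08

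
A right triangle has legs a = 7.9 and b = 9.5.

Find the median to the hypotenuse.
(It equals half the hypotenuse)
Hypotenuse c = √(a² + b²) = √(62.41 + 90.25) = √152.66 ≈ 12.3556
Median to hypotenuse = c/2 ≈ 12.3556/2 ≈ 6.17778

Median = 6.178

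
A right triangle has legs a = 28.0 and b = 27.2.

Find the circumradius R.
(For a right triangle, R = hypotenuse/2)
Hypotenuse c = √(a² + b²) = √(784 + 739.84) = √1523.84 ≈ 39.0364
R = c/2 ≈ 39.0364/2 ≈ 19.5182

R = 19.52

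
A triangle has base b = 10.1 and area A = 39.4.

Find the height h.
A = ½·b·h  ⇒  h = 2A/b = 2·39.4/10.1 = 78.8/10.1 ≈ 7.80198

h = 7.802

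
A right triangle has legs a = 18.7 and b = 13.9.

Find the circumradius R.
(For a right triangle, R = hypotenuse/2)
Hypotenuse c = √(a² + b²) = √(349.69 + 193.21) = √542.9 ≈ 23.3002
R = c/2 ≈ 23.3002/2 ≈ 11.6501

R = 11.65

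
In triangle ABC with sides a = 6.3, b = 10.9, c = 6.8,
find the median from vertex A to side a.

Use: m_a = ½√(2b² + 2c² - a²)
m_a = ½√(2·10.9² + 2·6.8² − 6.3²) = ½√(2·118.81 + 2·46.24 − 39.69) = ½√(237.62 + 92.48 − 39.69) = ½√290.41
√290.41 ≈ 17.0414, so m_a ≈ 8.52071

m_a = 8.521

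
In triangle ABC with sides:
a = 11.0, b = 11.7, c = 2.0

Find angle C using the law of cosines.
c² = a² + b² − 2ab·cos(C)  ⇒  cos(C) = (a² + b² − c²)/(2ab)
cos(C) = (11.0² + 11.7² − 2.0²)/(2·11.0·11.7) = (121 + 136.89 − 4)/257.4 = 253.89/257.4 ≈ 0.986364
C = arccos(0.986364) ≈ 9.47287°

C = 9.473°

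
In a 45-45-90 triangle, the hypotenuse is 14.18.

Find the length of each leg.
In a 45-45-90 triangle hypotenuse = leg·√2, so leg = hypotenuse/√2.
Leg = 14.18/√2 ≈ 14.18/1.41421 ≈ 10.0268

Each leg = 10.03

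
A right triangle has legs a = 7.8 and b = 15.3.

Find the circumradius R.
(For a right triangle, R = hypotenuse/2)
Hypotenuse c = √(a² + b²) = √(60.84 + 234.09) = √294.93 ≈ 17.1735
R = c/2 ≈ 17.1735/2 ≈ 8.58676

R = 8.587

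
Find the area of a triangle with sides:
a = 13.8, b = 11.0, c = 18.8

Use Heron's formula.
s = (13.8 + 11.0 + 18.8)/2 = 43.6/2 = 21.8
s − a = 8, s − b = 10.8, s − c = 3
s(s−a)(s−b)(s−c) = 21.8·8·10.8·3 ≈ 5650.56
Area = √5650.56 ≈ 75.1702

Area = 75.17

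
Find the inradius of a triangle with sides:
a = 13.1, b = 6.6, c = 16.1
r = Area/s where s is the semi-perimeter.
s = (13.1 + 6.6 + 16.1)/2 = 35.8/2 = 17.9
Area = √(s(s−a)(s−b)(s−c)) = √(17.9·4.8·11.3·1.8) ≈ √1747.61 ≈ 41.8045
r ≈ 41.8045/17.9 ≈ 2.33544

r = 2.335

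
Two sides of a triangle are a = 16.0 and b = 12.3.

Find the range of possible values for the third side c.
Triangle inequality: |a − b| < c < a + b
|a − b| = |16.0 − 12.3| = 3.7
a + b = 16.0 + 12.3 = 28.3

3.7 < c < 28.3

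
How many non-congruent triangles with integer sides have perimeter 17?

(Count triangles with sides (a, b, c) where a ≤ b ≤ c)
Let a ≤ b ≤ c with a + b + c = 17. The only binding inequality is a + b > c, i.e. 17 − c > c, so c < 17/2; and c ≥ 17/3 since c is the largest side.
So 6 ≤ c ≤ 8. For each c, b runs from ⌈(17 − c)/2⌉ up to c (then a = 17 − b − c satisfies 1 ≤ a ≤ b automatically), giving c − ⌈(17 − c)/2⌉ + 1 choices.
Summing over c: 1 + 3 + 4 = 8
Check (closed form: nearest integer to p²/48 for even p, (p+3)²/48 for odd p): (17+3)²/48 = 20²/48 = 400/48 ≈ 8.33 → 8

8 triangles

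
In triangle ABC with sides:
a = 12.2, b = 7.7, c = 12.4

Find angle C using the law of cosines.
c² = a² + b² − 2ab·cos(C)  ⇒  cos(C) = (a² + b² − c²)/(2ab)
cos(C) = (12.2² + 7.7² − 12.4²)/(2·12.2·7.7) = (148.84 + 59.29 − 153.76)/187.88 = 54.37/187.88 ≈ 0.289387
C = arccos(0.289387) ≈ 73.1787°

C = 73.18°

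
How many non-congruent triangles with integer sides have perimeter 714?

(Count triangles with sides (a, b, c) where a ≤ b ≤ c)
Let a ≤ b ≤ c with a + b + c = 714. The only binding inequality is a + b > c, i.e. 714 − c > c, so c < 714/2; and c ≥ 714/3 since c is the largest side.
So 238 ≤ c ≤ 356. For each c, b runs from ⌈(714 − c)/2⌉ up to c (then a = 714 − b − c satisfies 1 ≤ a ≤ b automatically), giving c − ⌈(714 − c)/2⌉ + 1 choices.
Summing over c: 1 + 2 + 4 + 5 + … + 176 + 178  (119 terms, c = 238, …, 356) = 10621
Check (closed form: nearest integer to p²/48 for even p, (p+3)²/48 for odd p): 714²/48 = 509796/48 ≈ 10620.75 → 10621

10621 triangles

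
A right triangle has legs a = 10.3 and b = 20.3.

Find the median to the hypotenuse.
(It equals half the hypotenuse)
Hypotenuse c = √(a² + b²) = √(106.09 + 412.09) = √518.18 ≈ 22.7636
Median to hypotenuse = c/2 ≈ 22.7636/2 ≈ 11.3818

Median = 11.38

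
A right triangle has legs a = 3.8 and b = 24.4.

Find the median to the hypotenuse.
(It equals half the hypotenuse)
Hypotenuse c = √(a² + b²) = √(14.44 + 595.36) = √609.8 ≈ 24.6941
Median to hypotenuse = c/2 ≈ 24.6941/2 ≈ 12.3471

Median = 12.35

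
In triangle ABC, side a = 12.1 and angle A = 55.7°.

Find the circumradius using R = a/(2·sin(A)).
R = a/(2·sin(A)) = 12.1/(2·sin(55.7°))
sin(55.7°) ≈ 0.826098
R ≈ 12.1/(2·0.826098) = 12.1/1.6522 ≈ 7.32358

R = 7.324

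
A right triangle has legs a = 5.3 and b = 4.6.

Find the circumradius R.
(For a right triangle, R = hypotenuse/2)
Hypotenuse c = √(a² + b²) = √(28.09 + 21.16) = √49.25 ≈ 7.01783
R = c/2 ≈ 7.01783/2 ≈ 3.50892

R = 3.509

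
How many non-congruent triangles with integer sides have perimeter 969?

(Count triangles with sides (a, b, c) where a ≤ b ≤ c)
Let a ≤ b ≤ c with a + b + c = 969. The only binding inequality is a + b > c, i.e. 969 − c > c, so c < 969/2; and c ≥ 969/3 since c is the largest side.
So 323 ≤ c ≤ 484. For each c, b runs from ⌈(969 − c)/2⌉ up to c (then a = 969 − b − c satisfies 1 ≤ a ≤ b automatically), giving c − ⌈(969 − c)/2⌉ + 1 choices.
Summing over c: 1 + 2 + 4 + 5 + … + 241 + 242  (162 terms, c = 323, …, 484) = 19683
Check (closed form: nearest integer to p²/48 for even p, (p+3)²/48 for odd p): (969+3)²/48 = 972²/48 = 944784/48 ≈ 19683.00 → 19683

19683 triangles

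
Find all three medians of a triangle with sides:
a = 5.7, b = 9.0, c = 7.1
Median formula: m_a = ½√(2b² + 2c² − a²) (and cyclically). a² = 32.49, b² = 81, c² = 50.41.
m_a = ½√(2·81 + 2·50.41 − 32.49) = ½√230.33 ≈ ½·15.1766 ≈ 7.58831
m_b = ½√(2·32.49 + 2·50.41 − 81) = ½√84.8 ≈ ½·9.20869 ≈ 4.60435
m_c = ½√(2·32.49 + 2·81 − 50.41) = ½√176.57 ≈ ½·13.288 ≈ 6.64398

m_a = 7.588, m_b = 4.604, m_c = 6.644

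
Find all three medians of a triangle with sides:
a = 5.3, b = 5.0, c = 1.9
Median formula: m_a = ½√(2b² + 2c² − a²) (and cyclically). a² = 28.09, b² = 25, c² = 3.61.
m_a = ½√(2·25 + 2·3.61 − 28.09) = ½√29.13 ≈ ½·5.39722 ≈ 2.69861
m_b = ½√(2·28.09 + 2·3.61 − 25) = ½√38.4 ≈ ½·6.19677 ≈ 3.09839
m_c = ½√(2·28.09 + 2·25 − 3.61) = ½√102.57 ≈ ½·10.1277 ≈ 5.06384

m_a = 2.699, m_b = 3.098, m_c = 5.064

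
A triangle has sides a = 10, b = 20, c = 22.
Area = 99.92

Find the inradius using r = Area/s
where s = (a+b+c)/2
s = (10 + 20 + 22)/2 = 52/2 = 26
r = Area/s = 99.92/26 ≈ 3.84308

r = 3.843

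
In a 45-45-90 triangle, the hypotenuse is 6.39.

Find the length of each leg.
In a 45-45-90 triangle hypotenuse = leg·√2, so leg = hypotenuse/√2.
Leg = 6.39/√2 ≈ 6.39/1.41421 ≈ 4.51841

Each leg = 4.518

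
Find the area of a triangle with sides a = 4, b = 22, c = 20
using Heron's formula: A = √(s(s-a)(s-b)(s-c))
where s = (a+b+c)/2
s = (4 + 22 + 20)/2 = 46/2 = 23
s − a = 19, s − b = 1, s − c = 3
s(s−a)(s−b)(s−c) = 23·19·1·3 = 1311
Area = √1311 ≈ 36.2077

s = 23.0, Area = 36.21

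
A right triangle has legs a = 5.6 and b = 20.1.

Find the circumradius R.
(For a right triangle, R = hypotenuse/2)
Hypotenuse c = √(a² + b²) = √(31.36 + 404.01) = √435.37 ≈ 20.8655
R = c/2 ≈ 20.8655/2 ≈ 10.4328

R = 10.43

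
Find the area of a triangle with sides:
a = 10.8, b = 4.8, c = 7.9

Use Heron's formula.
s = (10.8 + 4.8 + 7.9)/2 = 23.5/2 = 11.75
s − a = 0.95, s − b = 6.95, s − c = 3.85
s(s−a)(s−b)(s−c) = 11.75·0.95·6.95·3.85 ≈ 298.681
Area = √298.681 ≈ 17.2824

Area = 17.28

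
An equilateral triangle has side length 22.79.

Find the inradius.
r = Area/s with s the semi-perimeter.
Area = (√3/4)·22.79² = (√3/4)·519.3841 ≈ 0.433013·519.3841 ≈ 224.9
s = 3·22.79/2 = 34.185
r ≈ 224.9/34.185 ≈ 6.57891
(Equivalently r = side/(2√3) = 22.79/3.4641 ≈ 6.57891.)

r = 6.579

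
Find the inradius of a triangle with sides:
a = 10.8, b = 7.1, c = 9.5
r = Area/s where s is the semi-perimeter.
s = (10.8 + 7.1 + 9.5)/2 = 27.4/2 = 13.7
Area = √(s(s−a)(s−b)(s−c)) = √(13.7·2.9·6.6·4.2) ≈ √1101.32 ≈ 33.1861
r ≈ 33.1861/13.7 ≈ 2.42234

r = 2.422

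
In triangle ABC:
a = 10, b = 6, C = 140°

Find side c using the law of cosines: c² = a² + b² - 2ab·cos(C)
c² = 10² + 6² − 2·10·6·cos(140°)
cos(140°) ≈ -0.766044
c² ≈ 100 + 36 − 120·(-0.766044) ≈ 136 + 91.9253 ≈ 227.925
c ≈ √227.925 ≈ 15.0972

c = 15.1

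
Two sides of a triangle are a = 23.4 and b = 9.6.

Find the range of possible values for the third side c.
Triangle inequality: |a − b| < c < a + b
|a − b| = |23.4 − 9.6| = 13.8
a + b = 23.4 + 9.6 = 33

13.8 < c < 33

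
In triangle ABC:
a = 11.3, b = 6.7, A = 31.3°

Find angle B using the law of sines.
a/sin(A) = b/sin(B)  ⇒  sin(B) = b·sin(A)/a = 6.7·sin(31.3°)/11.3
sin(31.3°) ≈ 0.519519
sin(B) ≈ 6.7·0.519519/11.3 ≈ 3.48078/11.3 ≈ 0.308033
B = arcsin(0.308033) ≈ 17.9408°
(Since b ≤ a we need B ≤ A, so the obtuse alternative 180° − 17.9408° ≈ 162.059° is rejected.)

B = 17.94°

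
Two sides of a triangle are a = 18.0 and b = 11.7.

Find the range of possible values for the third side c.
Triangle inequality: |a − b| < c < a + b
|a − b| = |18.0 − 11.7| = 6.3
a + b = 18.0 + 11.7 = 29.7

6.3 < c < 29.7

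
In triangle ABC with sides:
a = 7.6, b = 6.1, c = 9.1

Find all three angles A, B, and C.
Law of cosines for each angle (a² = 57.76, b² = 37.21, c² = 82.81):
cos(A) = (b² + c² − a²)/(2bc) = (37.21 + 82.81 − 57.76)/(2·6.1·9.1) = 62.26/111.02 ≈ 0.5608  ⇒  A ≈ 55.8889°
cos(B) = (a² + c² − b²)/(2ac) = (57.76 + 82.81 − 37.21)/(2·7.6·9.1) = 103.36/138.32 ≈ 0.747253  ⇒  B ≈ 41.647°
cos(C) = (a² + b² − c²)/(2ab) = (57.76 + 37.21 − 82.81)/(2·7.6·6.1) = 12.16/92.72 ≈ 0.131148  ⇒  C ≈ 82.4641°
Check: A + B + C ≈ 180°

A = 55.89°, B = 41.65°, C = 82.46°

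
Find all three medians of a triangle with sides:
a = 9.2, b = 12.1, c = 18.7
Median formula: m_a = ½√(2b² + 2c² − a²) (and cyclically). a² = 84.64, b² = 146.41, c² = 349.69.
m_a = ½√(2·146.41 + 2·349.69 − 84.64) = ½√907.56 ≈ ½·30.1257 ≈ 15.0629
m_b = ½√(2·84.64 + 2·349.69 − 146.41) = ½√722.25 ≈ ½·26.8747 ≈ 13.4374
m_c = ½√(2·84.64 + 2·146.41 − 349.69) = ½√112.41 ≈ ½·10.6024 ≈ 5.30118

m_a = 15.06, m_b = 13.44, m_c = 5.301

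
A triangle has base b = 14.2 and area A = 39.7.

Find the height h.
A = ½·b·h  ⇒  h = 2A/b = 2·39.7/14.2 = 79.4/14.2 ≈ 5.59155

h = 5.592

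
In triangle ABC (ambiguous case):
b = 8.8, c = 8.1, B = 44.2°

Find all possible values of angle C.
b/sin(B) = c/sin(C)  ⇒  sin(C) = c·sin(B)/b = 8.1·sin(44.2°)/8.8
sin(44.2°) ≈ 0.697165
sin(C) ≈ 8.1·0.697165/8.8 ≈ 5.64704/8.8 ≈ 0.641709
Candidate 1: C₁ = arcsin(0.641709) ≈ 39.9194°  →  A = 180° − 44.2° − 39.9194° ≈ 95.8806° > 0, valid
Candidate 2: C₂ = 180° − C₁ ≈ 140.081°  →  A = 180° − 44.2° − 140.081° ≈ -4.2806° ≤ 0, not a valid triangle

C = 39.92° (one solution)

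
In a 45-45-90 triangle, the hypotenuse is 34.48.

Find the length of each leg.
In a 45-45-90 triangle hypotenuse = leg·√2, so leg = hypotenuse/√2.
Leg = 34.48/√2 ≈ 34.48/1.41421 ≈ 24.381

Each leg = 24.38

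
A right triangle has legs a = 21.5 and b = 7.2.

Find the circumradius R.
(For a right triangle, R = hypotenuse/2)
Hypotenuse c = √(a² + b²) = √(462.25 + 51.84) = √514.09 ≈ 22.6736
R = c/2 ≈ 22.6736/2 ≈ 11.3368

R = 11.34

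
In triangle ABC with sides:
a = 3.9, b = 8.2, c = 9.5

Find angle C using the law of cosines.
c² = a² + b² − 2ab·cos(C)  ⇒  cos(C) = (a² + b² − c²)/(2ab)
cos(C) = (3.9² + 8.2² − 9.5²)/(2·3.9·8.2) = (15.21 + 67.24 − 90.25)/63.96 = -7.8/63.96 ≈ -0.121951
C = arccos(-0.121951) ≈ 97.0047°

C = 97°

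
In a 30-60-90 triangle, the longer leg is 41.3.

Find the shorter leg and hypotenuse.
In a 30-60-90 triangle the sides are in ratio 1 : √3 : 2, so short leg = long leg/√3 and hypotenuse = 2·(short leg).
Short leg = 41.3/√3 ≈ 41.3/1.73205 ≈ 23.8446
Hypotenuse = 2·23.8446 ≈ 47.6891

Short leg = 23.84, Hypotenuse = 47.69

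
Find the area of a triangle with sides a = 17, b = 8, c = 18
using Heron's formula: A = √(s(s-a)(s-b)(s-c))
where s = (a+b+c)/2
s = (17 + 8 + 18)/2 = 43/2 = 21.5
s − a = 4.5, s − b = 13.5, s − c = 3.5
s(s−a)(s−b)(s−c) = 21.5·4.5·13.5·3.5 = 4571.4375
Area = √4571.4375 ≈ 67.6124

s = 21.5, Area = 67.61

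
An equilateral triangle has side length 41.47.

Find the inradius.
r = Area/s with s the semi-perimeter.
Area = (√3/4)·41.47² = (√3/4)·1719.7609 ≈ 0.433013·1719.7609 ≈ 744.678
s = 3·41.47/2 = 62.205
r ≈ 744.678/62.205 ≈ 11.9714
(Equivalently r = side/(2√3) = 41.47/3.4641 ≈ 11.9714.)

r = 11.97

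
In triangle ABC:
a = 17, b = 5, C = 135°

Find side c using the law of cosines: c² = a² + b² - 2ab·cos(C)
c² = 17² + 5² − 2·17·5·cos(135°)
cos(135°) ≈ -0.707107
c² ≈ 289 + 25 − 170·(-0.707107) ≈ 314 + 120.208 ≈ 434.208
c ≈ √434.208 ≈ 20.8377

c = 20.84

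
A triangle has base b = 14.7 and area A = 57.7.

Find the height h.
A = ½·b·h  ⇒  h = 2A/b = 2·57.7/14.7 = 115.4/14.7 ≈ 7.85034

h = 7.85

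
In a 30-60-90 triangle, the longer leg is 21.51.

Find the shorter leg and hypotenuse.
In a 30-60-90 triangle the sides are in ratio 1 : √3 : 2, so short leg = long leg/√3 and hypotenuse = 2·(short leg).
Short leg = 21.51/√3 ≈ 21.51/1.73205 ≈ 12.4188
Hypotenuse = 2·12.4188 ≈ 24.8376

Short leg = 12.42, Hypotenuse = 24.84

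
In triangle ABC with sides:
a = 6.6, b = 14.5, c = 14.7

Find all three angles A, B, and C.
Law of cosines for each angle (a² = 43.56, b² = 210.25, c² = 216.09):
cos(A) = (b² + c² − a²)/(2bc) = (210.25 + 216.09 − 43.56)/(2·14.5·14.7) = 382.78/426.3 ≈ 0.897912  ⇒  A ≈ 26.115°
cos(B) = (a² + c² − b²)/(2ac) = (43.56 + 216.09 − 210.25)/(2·6.6·14.7) = 49.4/194.04 ≈ 0.254587  ⇒  B ≈ 75.2509°
cos(C) = (a² + b² − c²)/(2ab) = (43.56 + 210.25 − 216.09)/(2·6.6·14.5) = 37.72/191.4 ≈ 0.197074  ⇒  C ≈ 78.6341°
Check: A + B + C ≈ 180°

A = 26.12°, B = 75.25°, C = 78.63°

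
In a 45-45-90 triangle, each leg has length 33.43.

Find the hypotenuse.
In a 45-45-90 triangle the sides are in ratio 1 : 1 : √2, so hypotenuse = leg·√2.
Hypotenuse = 33.43·√2 ≈ 33.43·1.41421 ≈ 47.2772

Hypotenuse = 33.43√2 = 47.28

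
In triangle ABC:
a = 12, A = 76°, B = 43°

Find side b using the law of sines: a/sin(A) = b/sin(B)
a/sin(A) = b/sin(B)  ⇒  b = a·sin(B)/sin(A) = 12·sin(43°)/sin(76°)
sin(43°) ≈ 0.681998, sin(76°) ≈ 0.970296
b ≈ 12·0.681998/0.970296 ≈ 8.18398/0.970296 ≈ 8.43452

b = 8.435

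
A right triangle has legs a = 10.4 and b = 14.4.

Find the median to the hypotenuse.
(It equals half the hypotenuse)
Hypotenuse c = √(a² + b²) = √(108.16 + 207.36) = √315.52 ≈ 17.7629
Median to hypotenuse = c/2 ≈ 17.7629/2 ≈ 8.88144

Median = 8.881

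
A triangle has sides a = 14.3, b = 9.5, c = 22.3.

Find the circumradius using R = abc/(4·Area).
First find the area with Heron's formula.
s = (14.3 + 9.5 + 22.3)/2 = 23.05
Area = √(s(s−a)(s−b)(s−c)) = √(23.05·8.75·13.55·0.75) ≈ √2049.65 ≈ 45.2731
abc = 14.3·9.5·22.3 = 3029.455
R = abc/(4·Area) ≈ 3029.455/(4·45.2731) = 3029.455/181.092 ≈ 16.7288

R = 16.73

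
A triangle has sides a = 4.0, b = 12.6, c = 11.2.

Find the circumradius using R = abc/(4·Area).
First find the area with Heron's formula.
s = (4.0 + 12.6 + 11.2)/2 = 13.9
Area = √(s(s−a)(s−b)(s−c)) = √(13.9·9.9·1.3·2.7) ≈ √483.011 ≈ 21.9775
abc = 4.0·12.6·11.2 = 564.48
R = abc/(4·Area) ≈ 564.48/(4·21.9775) = 564.48/87.9101 ≈ 6.42111

R = 6.421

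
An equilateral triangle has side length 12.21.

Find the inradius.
r = Area/s with s the semi-perimeter.
Area = (√3/4)·12.21² = (√3/4)·149.0841 ≈ 0.433013·149.0841 ≈ 64.5553
s = 3·12.21/2 = 18.315
r ≈ 64.5553/18.315 ≈ 3.52472
(Equivalently r = side/(2√3) = 12.21/3.4641 ≈ 3.52472.)

r = 3.525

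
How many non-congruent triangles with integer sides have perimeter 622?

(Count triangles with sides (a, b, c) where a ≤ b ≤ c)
Let a ≤ b ≤ c with a + b + c = 622. The only binding inequality is a + b > c, i.e. 622 − c > c, so c < 622/2; and c ≥ 622/3 since c is the largest side.
So 208 ≤ c ≤ 310. For each c, b runs from ⌈(622 − c)/2⌉ up to c (then a = 622 − b − c satisfies 1 ≤ a ≤ b automatically), giving c − ⌈(622 − c)/2⌉ + 1 choices.
Summing over c: 2 + 3 + 5 + 6 + … + 153 + 155  (103 terms, c = 208, …, 310) = 8060
Check (closed form: nearest integer to p²/48 for even p, (p+3)²/48 for odd p): 622²/48 = 386884/48 ≈ 8060.08 → 8060

8060 triangles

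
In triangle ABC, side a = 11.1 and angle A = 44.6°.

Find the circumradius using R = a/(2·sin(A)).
R = a/(2·sin(A)) = 11.1/(2·sin(44.6°))
sin(44.6°) ≈ 0.702153
R ≈ 11.1/(2·0.702153) = 11.1/1.40431 ≈ 7.90426

R = 7.904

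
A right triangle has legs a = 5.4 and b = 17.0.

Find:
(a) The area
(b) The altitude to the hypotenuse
(a) The legs are perpendicular, so Area = ½·a·b = ½·5.4·17.0 = ½·91.8 = 45.9
(b) Hypotenuse c = √(a² + b²) = √(29.16 + 289) = √318.16 ≈ 17.837
    Area = ½·c·h_c  ⇒  h_c = 2·Area/c = 91.8/17.837 ≈ 5.14659

Area = 45.9, h_c = 5.147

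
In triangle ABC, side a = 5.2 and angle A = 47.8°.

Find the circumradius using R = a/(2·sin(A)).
R = a/(2·sin(A)) = 5.2/(2·sin(47.8°))
sin(47.8°) ≈ 0.740805
R ≈ 5.2/(2·0.740805) = 5.2/1.48161 ≈ 3.5097

R = 3.51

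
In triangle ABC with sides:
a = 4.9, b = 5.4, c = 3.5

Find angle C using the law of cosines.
c² = a² + b² − 2ab·cos(C)  ⇒  cos(C) = (a² + b² − c²)/(2ab)
cos(C) = (4.9² + 5.4² − 3.5²)/(2·4.9·5.4) = (24.01 + 29.16 − 12.25)/52.92 = 40.92/52.92 ≈ 0.773243
C = arccos(0.773243) ≈ 39.354°

C = 39.35°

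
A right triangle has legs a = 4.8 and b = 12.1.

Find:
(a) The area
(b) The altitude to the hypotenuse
(a) The legs are perpendicular, so Area = ½·a·b = ½·4.8·12.1 = ½·58.08 = 29.04
(b) Hypotenuse c = √(a² + b²) = √(23.04 + 146.41) = √169.45 ≈ 13.0173
    Area = ½·c·h_c  ⇒  h_c = 2·Area/c = 58.08/13.0173 ≈ 4.46176

Area = 29.04, h_c = 4.462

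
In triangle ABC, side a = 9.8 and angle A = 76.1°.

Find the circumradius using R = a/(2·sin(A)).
R = a/(2·sin(A)) = 9.8/(2·sin(76.1°))
sin(76.1°) ≈ 0.970716
R ≈ 9.8/(2·0.970716) = 9.8/1.94143 ≈ 5.04782

R = 5.048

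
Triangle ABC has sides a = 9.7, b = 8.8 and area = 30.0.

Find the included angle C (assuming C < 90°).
Area = ½·a·b·sin(C)  ⇒  sin(C) = 2·Area/(a·b) = 2·30.0/(9.7·8.8) = 60/85.36 ≈ 0.702905
C = arcsin(0.702905) ≈ 44.6606° (taking the acute solution since C < 90°)

C = 44.66°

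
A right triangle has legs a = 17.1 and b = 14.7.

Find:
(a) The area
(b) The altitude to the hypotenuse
(a) The legs are perpendicular, so Area = ½·a·b = ½·17.1·14.7 = ½·251.37 = 125.685
(b) Hypotenuse c = √(a² + b²) = √(292.41 + 216.09) = √508.5 ≈ 22.5499
    Area = ½·c·h_c  ⇒  h_c = 2·Area/c = 251.37/22.5499 ≈ 11.1473

Area = 125.685, h_c = 11.15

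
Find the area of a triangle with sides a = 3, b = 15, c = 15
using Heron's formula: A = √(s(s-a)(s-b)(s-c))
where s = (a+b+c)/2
s = (3 + 15 + 15)/2 = 33/2 = 16.5
s − a = 13.5, s − b = 1.5, s − c = 1.5
s(s−a)(s−b)(s−c) = 16.5·13.5·1.5·1.5 = 501.1875
Area = √501.1875 ≈ 22.3872

s = 16.5, Area = 22.39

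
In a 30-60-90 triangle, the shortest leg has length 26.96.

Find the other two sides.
In a 30-60-90 triangle the sides are in ratio 1 : √3 : 2 (short leg : long leg : hypotenuse).
Long leg = 26.96·√3 ≈ 26.96·1.73205 ≈ 46.6961
Hypotenuse = 2·26.96 = 53.92

Long leg = 26.96√3 = 46.7, Hypotenuse = 53.92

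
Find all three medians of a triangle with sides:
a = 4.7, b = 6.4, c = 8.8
Median formula: m_a = ½√(2b² + 2c² − a²) (and cyclically). a² = 22.09, b² = 40.96, c² = 77.44.
m_a = ½√(2·40.96 + 2·77.44 − 22.09) = ½√214.71 ≈ ½·14.653 ≈ 7.32649
m_b = ½√(2·22.09 + 2·77.44 − 40.96) = ½√158.1 ≈ ½·12.5738 ≈ 6.28689
m_c = ½√(2·22.09 + 2·40.96 − 77.44) = ½√48.66 ≈ ½·6.97567 ≈ 3.48784

m_a = 7.326, m_b = 6.287, m_c = 3.488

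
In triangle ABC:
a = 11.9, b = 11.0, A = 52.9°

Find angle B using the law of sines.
a/sin(A) = b/sin(B)  ⇒  sin(B) = b·sin(A)/a = 11.0·sin(52.9°)/11.9
sin(52.9°) ≈ 0.797584
sin(B) ≈ 11.0·0.797584/11.9 ≈ 8.77342/11.9 ≈ 0.737262
B = arcsin(0.737262) ≈ 47.4987°
(Since b ≤ a we need B ≤ A, so the obtuse alternative 180° − 47.4987° ≈ 132.501° is rejected.)

B = 47.5°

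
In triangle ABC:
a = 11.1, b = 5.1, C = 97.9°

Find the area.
Two sides and the included angle (SAS): A = ½·a·b·sin(C) = ½·11.1·5.1·sin(97.9°)
sin(97.9°) ≈ 0.990509
A ≈ ½·56.61·0.990509 = 28.305·0.990509 ≈ 28.0364

Area = 28.04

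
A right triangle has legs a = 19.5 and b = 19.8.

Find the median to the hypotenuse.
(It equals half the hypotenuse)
Hypotenuse c = √(a² + b²) = √(380.25 + 392.04) = √772.29 ≈ 27.7901
Median to hypotenuse = c/2 ≈ 27.7901/2 ≈ 13.8951

Median = 13.9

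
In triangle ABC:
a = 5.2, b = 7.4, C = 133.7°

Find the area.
Two sides and the included angle (SAS): A = ½·a·b·sin(C) = ½·5.2·7.4·sin(133.7°)
sin(133.7°) ≈ 0.722967
A ≈ ½·38.48·0.722967 = 19.24·0.722967 ≈ 13.9099

Area = 13.91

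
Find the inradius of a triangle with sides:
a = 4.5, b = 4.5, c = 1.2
r = Area/s where s is the semi-perimeter.
s = (4.5 + 4.5 + 1.2)/2 = 10.2/2 = 5.1
Area = √(s(s−a)(s−b)(s−c)) = √(5.1·0.6·0.6·3.9) ≈ √7.1604 ≈ 2.67589
r ≈ 2.67589/5.1 ≈ 0.524685

r = 0.5247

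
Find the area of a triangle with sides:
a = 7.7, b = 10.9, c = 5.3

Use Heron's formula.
s = (7.7 + 10.9 + 5.3)/2 = 23.9/2 = 11.95
s − a = 4.25, s − b = 1.05, s − c = 6.65
s(s−a)(s−b)(s−c) = 11.95·4.25·1.05·6.65 ≈ 354.624
Area = √354.624 ≈ 18.8315

Area = 18.83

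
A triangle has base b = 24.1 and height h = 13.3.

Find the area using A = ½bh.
A = ½·b·h = ½·24.1·13.3 = ½·320.53 = 160.265

Area = 160.265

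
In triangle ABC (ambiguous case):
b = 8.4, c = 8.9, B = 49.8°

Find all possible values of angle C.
b/sin(B) = c/sin(C)  ⇒  sin(C) = c·sin(B)/b = 8.9·sin(49.8°)/8.4
sin(49.8°) ≈ 0.763796
sin(C) ≈ 8.9·0.763796/8.4 ≈ 6.79778/8.4 ≈ 0.80926
Candidate 1: C₁ = arcsin(0.80926) ≈ 54.0237°  →  A = 180° − 49.8° − 54.0237° ≈ 76.1763° > 0, valid
Candidate 2: C₂ = 180° − C₁ ≈ 125.976°  →  A = 180° − 49.8° − 125.976° ≈ 4.2237° > 0, valid

C = 54.02° or C = 126° (two solutions)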